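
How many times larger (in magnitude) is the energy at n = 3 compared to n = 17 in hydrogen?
32.111111

Using E_n = -13.6057 Z² / n² eV with Z = 1:

E_3 = -13.6057 / 3² = -13.6057 / 9 = -1.511744444444 eV
E_17 = -13.6057 / 17² = -13.6057 / 289 = -0.047078546713 eV

The ratio is:
E_3/E_17 = (-1.511744444444) / (-0.047078546713)
E_3/E_17 = (-13.6057/9) / (-13.6057/289)
E_3/E_17 = 289/9
E_3/E_17 = 32.111111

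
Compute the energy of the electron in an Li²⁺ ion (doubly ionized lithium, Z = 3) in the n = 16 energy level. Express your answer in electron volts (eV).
-0.478325 eV

The energy levels of a hydrogen-like atom are given by:
E_n = -13.6057 Z² / n² eV  (with Z = 3 for Li²⁺)

For n = 16:
E_16 = -13.6057 × 3² / 16²
E_16 = -13.6057 × 9 / 256
E_16 = -0.478325 eV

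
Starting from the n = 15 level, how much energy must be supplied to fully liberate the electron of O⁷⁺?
3.87 eV

The ionization energy is the energy needed to remove the electron completely (n → ∞).

For a hydrogen-like ion with Z = 8, E_n = -13.6057 Z² / n² eV.

At n = 15: E_15 = -13.6057 × 8² / 15² = -3.87007 eV
At n = ∞: E_∞ = 0 eV

Ionization energy = E_∞ - E_15 = 0 - (-3.87007) = 3.87007 eV
Ionization energy ≈ 3.87 eV

This is also called the binding energy of the electron in state n = 15.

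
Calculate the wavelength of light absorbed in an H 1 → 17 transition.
91.442925 nm

First, find the transition energy using E_n = -13.6057 / n² eV:
E_1 = -13.6057 / 1² = -13.60570000 eV
E_17 = -13.6057 / 17² = -0.04707855 eV

Photon energy: |ΔE| = |E_17 - E_1| = 13.55862145 eV

Convert to wavelength using E = hc/λ with hc = 1239.84 eV·nm:
λ = hc/E = 1239.84 eV·nm / 13.55862145 eV
λ = 91.442925 nm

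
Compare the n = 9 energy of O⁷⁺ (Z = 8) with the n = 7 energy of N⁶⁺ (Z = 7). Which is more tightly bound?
N⁶⁺ at n = 7 (E = -13.6057 eV)

Using E_n = -13.6057 Z² / n² eV:

O⁷⁺ (Z = 8) at n = 9:
E = -13.6057 × 8² / 9² = -13.6057 × 64 / 81 = -10.7501827 eV

N⁶⁺ (Z = 7) at n = 7:
E = -13.6057 × 7² / 7² = -13.6057 × 49 / 49 = -13.6057000 eV

Since -13.6057000 eV < -10.7501827 eV,
N⁶⁺ at n = 7 is more tightly bound (requires more energy to ionize).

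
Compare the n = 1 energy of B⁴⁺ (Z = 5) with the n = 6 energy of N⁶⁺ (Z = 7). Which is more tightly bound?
B⁴⁺ at n = 1 (E = -340.143 eV)

Using E_n = -13.6057 Z² / n² eV:

B⁴⁺ (Z = 5) at n = 1:
E = -13.6057 × 5² / 1² = -13.6057 × 25 / 1 = -340.142500 eV

N⁶⁺ (Z = 7) at n = 6:
E = -13.6057 × 7² / 6² = -13.6057 × 49 / 36 = -18.518869 eV

Since -340.142500 eV < -18.518869 eV,
B⁴⁺ at n = 1 is more tightly bound (requires more energy to ionize).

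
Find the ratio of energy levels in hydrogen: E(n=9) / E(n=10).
1.23457

Using E_n = -13.6057 Z² / n² eV with Z = 1:

E_9 = -13.6057 / 9² = -13.6057 / 81 = -0.16797160494 eV
E_10 = -13.6057 / 10² = -13.6057 / 100 = -0.13605700000 eV

The ratio is:
E_9/E_10 = (-0.16797160494) / (-0.13605700000)
E_9/E_10 = (-13.6057/81) / (-13.6057/100)
E_9/E_10 = 100/81
E_9/E_10 = 1.23457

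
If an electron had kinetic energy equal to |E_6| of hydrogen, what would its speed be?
3.646e+05 m/s (or 0.121623% of c)

The binding energy at n = 6 for hydrogen is:
E_6 = -13.6057/6² = -0.37793611 eV
|E_6| = 0.37793611 eV

Convert to Joules:
KE = 0.37793611 eV × (1.602177 × 10⁻¹⁹ J/eV) = 6.05521e-20 J

Using KE = ½mv²:
v = √(2·KE/m_e)
v = √(2 × 6.05521e-20 J / 9.10938 × 10⁻³¹ kg)
v = 3.646e+05 m/s

This is approximately 0.121623% the speed of light.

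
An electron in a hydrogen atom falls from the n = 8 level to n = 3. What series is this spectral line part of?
Paschen series

The spectral series in hydrogen are named based on the final (lower) energy level:
- Lyman series: n_final = 1 (ultraviolet)
- Balmer series: n_final = 2 (visible/near-UV)
- Paschen series: n_final = 3 (infrared)
- Brackett series: n_final = 4 (infrared)
- Pfund series: n_final = 5 (far infrared)

Since this transition ends at n = 3, it belongs to the Paschen series.

For reference, this 8 → 3 line has photon energy
ΔE = 13.6057 eV × (1/3² - 1/8²) = 1.299155382 eV,
corresponding to wavelength λ = hc/ΔE = 1239.84 eV·nm / 1.299155382 eV = 954.34312 nm in the infrared region.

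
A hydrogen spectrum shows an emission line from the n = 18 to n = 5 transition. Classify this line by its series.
Pfund series

The spectral series in hydrogen are named based on the final (lower) energy level:
- Lyman series: n_final = 1 (ultraviolet)
- Balmer series: n_final = 2 (visible/near-UV)
- Paschen series: n_final = 3 (infrared)
- Brackett series: n_final = 4 (infrared)
- Pfund series: n_final = 5 (far infrared)

Since this transition ends at n = 5, it belongs to the Pfund series.

For reference, this 18 → 5 line has photon energy
ΔE = 13.6057 eV × (1/5² - 1/18²) = 0.50223509877 eV,
corresponding to wavelength λ = hc/ΔE = 1239.84 eV·nm / 0.50223509877 eV = 2468.64467 nm in the far infrared region.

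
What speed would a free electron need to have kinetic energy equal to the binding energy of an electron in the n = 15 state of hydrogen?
1.4585e+05 m/s (or 0.05% of c)

The binding energy at n = 15 for hydrogen is:
E_15 = -13.6057/15² = -0.060469778 eV
|E_15| = 0.060469778 eV

Convert to Joules:
KE = 0.060469778 eV × (1.602177 × 10⁻¹⁹ J/eV) = 9.688329e-21 J

Using KE = ½mv²:
v = √(2·KE/m_e)
v = √(2 × 9.688329e-21 J / 9.10938 × 10⁻³¹ kg)
v = 1.4585e+05 m/s

This is approximately 0.05% the speed of light.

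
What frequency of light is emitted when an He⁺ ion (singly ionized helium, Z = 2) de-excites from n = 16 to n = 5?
4.75e+14 Hz

First, find the transition energy:
E_16 = -13.6057 × 2² / 16² = -0.21259 eV
E_5 = -13.6057 × 2² / 5² = -2.17691 eV
|ΔE| = |E_5 - E_16| = 1.96432 eV

Convert to Joules: E = 1.96432 eV × (1.602177 × 10⁻¹⁹ J/eV) = 3.1472e-19 J

Using E = hf:
f = E/h = 3.1472e-19 J / (6.62607 × 10⁻³⁴ J·s)
f = 4.75e+14 Hz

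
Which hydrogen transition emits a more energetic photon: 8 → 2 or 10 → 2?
10 → 2

Calculate the energy for each transition:

Transition 8 → 2:
ΔE₁ = |E_2 - E_8| = |-13.6057/2² - (-13.6057/8²)|
ΔE₁ = |-3.4014250000 - (-0.2125890625)| = 3.1888359 eV

Transition 10 → 2:
ΔE₂ = |E_2 - E_10| = |-13.6057/2² - (-13.6057/10²)|
ΔE₂ = |-3.4014250000 - (-0.1360570000)| = 3.2653680 eV

Since 3.2653680 eV > 3.1888359 eV, the transition 10 → 2 emits the more energetic photon.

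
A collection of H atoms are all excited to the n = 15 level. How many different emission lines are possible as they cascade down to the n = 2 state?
91

The electron can occupy levels n = 2, 3, ..., 15 during de-excitation — that is m = 15 - 2 + 1 = 14 distinct levels.

The number of distinct spectral lines equals the number of ways to choose 2 of these m levels (each pair gives one possible emission transition):

Number of lines = m(m-1)/2 = 14×13/2 = 91

These correspond to all possible transitions between the 14 levels:
15 → 14, 15 → 13, 15 → 12, 15 → 11, 15 → 10, 15 → 9, 15 → 8, 15 → 7...

Each transition produces a photon with a unique energy (and thus wavelength). This count does not depend on Z.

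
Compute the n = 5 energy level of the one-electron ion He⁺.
-2.177 eV

For hydrogen-like ions, the energy levels scale with Z²:
E_n = -13.6057 Z² / n² eV

For He⁺ (Z = 2) at n = 5:
E_5 = -13.6057 × 2² / 5²
E_5 = -13.6057 × 4 / 25
E_5 = -54.4228 / 25
E_5 = -2.177 eV

The energy is 4 times more negative than hydrogen at the same n due to the stronger nuclear charge.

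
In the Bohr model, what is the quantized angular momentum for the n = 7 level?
7.382e-34 J·s (or 7ℏ)

In the Bohr model, angular momentum is quantized:
L = nℏ

where ℏ = h/(2π) = 1.05457e-34 J·s

For n = 7:
L = 7 × 1.05457e-34 J·s
L = 7.382e-34 J·s

This can also be written as L = 7ℏ.
The angular momentum is an integer multiple of the reduced Planck constant.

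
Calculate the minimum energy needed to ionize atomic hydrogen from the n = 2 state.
3.4014 eV

The ionization energy is the energy needed to remove the electron completely (n → ∞).

For hydrogen, E_n = -13.6057 eV / n².

At n = 2: E_2 = -13.6057 / 2² = -3.4014250 eV
At n = ∞: E_∞ = 0 eV

Ionization energy = E_∞ - E_2 = 0 - (-3.4014250) = 3.4014250 eV
Ionization energy ≈ 3.4014 eV

This is also called the binding energy of the electron in state n = 2.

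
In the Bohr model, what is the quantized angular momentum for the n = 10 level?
1.055e-33 J·s (or 10ℏ)

In the Bohr model, angular momentum is quantized:
L = nℏ

where ℏ = h/(2π) = 1.05457e-34 J·s

For n = 10:
L = 10 × 1.05457e-34 J·s
L = 1.055e-33 J·s

This can also be written as L = 10ℏ.
The angular momentum is an integer multiple of the reduced Planck constant.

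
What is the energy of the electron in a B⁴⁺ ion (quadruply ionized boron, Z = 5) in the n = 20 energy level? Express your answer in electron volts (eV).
-0.850356 eV

The energy levels of a hydrogen-like atom are given by:
E_n = -13.6057 Z² / n² eV  (with Z = 5 for B⁴⁺)

For n = 20:
E_20 = -13.6057 × 5² / 20²
E_20 = -13.6057 × 25 / 400
E_20 = -0.850356 eV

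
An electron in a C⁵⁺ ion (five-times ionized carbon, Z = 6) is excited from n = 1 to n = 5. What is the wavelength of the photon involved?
2.637 nm

First, find the transition energy using E_n = -13.6057 Z² / n² eV:
E_1 = -13.6057 × 6² / 1² = -489.80520 eV
E_5 = -13.6057 × 6² / 5² = -19.59221 eV

Photon energy: |ΔE| = |E_5 - E_1| = 470.21299 eV

Convert to wavelength using E = hc/λ with hc = 1239.84 eV·nm:
λ = hc/E = 1239.84 eV·nm / 470.21299 eV
λ = 2.637 nm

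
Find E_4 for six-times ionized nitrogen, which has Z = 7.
-41.6675 eV

For hydrogen-like ions, the energy levels scale with Z²:
E_n = -13.6057 Z² / n² eV

For N⁶⁺ (Z = 7) at n = 4:
E_4 = -13.6057 × 7² / 4²
E_4 = -13.6057 × 49 / 16
E_4 = -666.6793 / 16
E_4 = -41.6675 eV

The energy is 49 times more negative than hydrogen at the same n due to the stronger nuclear charge.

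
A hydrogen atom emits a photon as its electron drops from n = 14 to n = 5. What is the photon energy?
0.475 eV

The energy levels are E_n = -13.6057 eV / n².

Energy at n = 14: E_14 = -13.6057 / 14² = -0.069417 eV
Energy at n = 5: E_5 = -13.6057 / 5² = -0.544228 eV

For emission (electron falling to lower state), the photon energy is:
E_photon = E_14 - E_5 = |-0.069417 - (-0.544228)|
E_photon = 0.475 eV

This energy is carried away by the emitted photon.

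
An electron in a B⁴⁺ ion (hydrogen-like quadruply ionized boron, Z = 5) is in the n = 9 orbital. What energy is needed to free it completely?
4.199290 eV

The ionization energy is the energy needed to remove the electron completely (n → ∞).

For a hydrogen-like ion with Z = 5, E_n = -13.6057 Z² / n² eV.

At n = 9: E_9 = -13.6057 × 5² / 9² = -4.199290123 eV
At n = ∞: E_∞ = 0 eV

Ionization energy = E_∞ - E_9 = 0 - (-4.199290123) = 4.199290123 eV
Ionization energy ≈ 4.199290 eV

This is also called the binding energy of the electron in state n = 9.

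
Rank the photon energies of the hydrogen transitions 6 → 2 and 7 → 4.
6 → 2

Calculate the energy for each transition:

Transition 6 → 2:
ΔE₁ = |E_2 - E_6| = |-13.6057/2² - (-13.6057/6²)|
ΔE₁ = |-3.401425000000 - (-0.377936111111)| = 3.023488889 eV

Transition 7 → 4:
ΔE₂ = |E_4 - E_7| = |-13.6057/4² - (-13.6057/7²)|
ΔE₂ = |-0.850356250000 - (-0.277667346939)| = 0.572688903 eV

Since 3.023488889 eV > 0.572688903 eV, the transition 6 → 2 emits the more energetic photon.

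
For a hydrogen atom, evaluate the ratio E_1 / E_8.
64.000000

Using E_n = -13.6057 Z² / n² eV with Z = 1:

E_1 = -13.6057 / 1² = -13.6057 / 1 = -13.605700000000 eV
E_8 = -13.6057 / 8² = -13.6057 / 64 = -0.212589062500 eV

The ratio is:
E_1/E_8 = (-13.605700000000) / (-0.212589062500)
E_1/E_8 = (-13.6057/1) / (-13.6057/64)
E_1/E_8 = 64/1
E_1/E_8 = 64.000000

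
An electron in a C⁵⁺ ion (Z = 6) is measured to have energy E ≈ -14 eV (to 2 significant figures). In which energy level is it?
n = 6

The exact energy levels follow E_n = -13.6057 Z² / n² eV with Z = 6.

The measured value (-14 eV) is reported to only 2 significant figures, so we must test candidate n values and see which one matches to that precision.

Candidate energies:
  n = 4:  E = -13.6057 × 6² / 4² = -30.61283 eV
  n = 5:  E = -13.6057 × 6² / 5² = -19.59221 eV
  n = 6:  E = -13.6057 × 6² / 6² = -13.60570 eV  ← matches
  n = 7:  E = -13.6057 × 6² / 7² = -9.99602 eV
  n = 8:  E = -13.6057 × 6² / 8² = -7.65321 eV

Checking against the measurement of -14 eV (2 sig figs), only n = 6 agrees:
E_6 = -13.60570 eV, which rounds to -14 eV ✓

Therefore n = 6.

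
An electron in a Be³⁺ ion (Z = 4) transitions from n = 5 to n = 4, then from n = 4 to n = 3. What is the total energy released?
15.480 eV

The energy levels of Be³⁺ are E_n = -13.6057 × 4² / n² eV.

First transition (5 → 4):
ΔE₁ = |E_4 - E_5|
ΔE₁ = |-13.605700000 - (-8.707648000)| = 4.898052 eV

Second transition (4 → 3):
ΔE₂ = |E_3 - E_4|
ΔE₂ = |-24.187911111 - (-13.605700000)| = 10.582211 eV

Total energy released:
E_total = ΔE₁ + ΔE₂ = 4.898052 + 10.582211 = 15.480 eV

Note: This equals the direct transition 5 → 3: 15.480 eV ✓
Energy is conserved regardless of the path taken.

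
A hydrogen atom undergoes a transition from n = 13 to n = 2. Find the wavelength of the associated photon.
373.3426 nm

First, find the transition energy using E_n = -13.6057 / n² eV:
E_13 = -13.6057 / 13² = -0.08050710 eV
E_2 = -13.6057 / 2² = -3.40142500 eV

Photon energy: |ΔE| = |E_2 - E_13| = 3.32091790 eV

Convert to wavelength using E = hc/λ with hc = 1239.84 eV·nm:
λ = hc/E = 1239.84 eV·nm / 3.32091790 eV
λ = 373.3426 nm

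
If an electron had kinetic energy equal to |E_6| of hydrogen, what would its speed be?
3.65e+05 m/s (or 0.1216% of c)

The binding energy at n = 6 for hydrogen is:
E_6 = -13.6057/6² = -0.377936 eV
|E_6| = 0.377936 eV

Convert to Joules:
KE = 0.377936 eV × (1.602177 × 10⁻¹⁹ J/eV) = 6.0552e-20 J

Using KE = ½mv²:
v = √(2·KE/m_e)
v = √(2 × 6.0552e-20 J / 9.10938 × 10⁻³¹ kg)
v = 3.65e+05 m/s

This is approximately 0.1216% the speed of light.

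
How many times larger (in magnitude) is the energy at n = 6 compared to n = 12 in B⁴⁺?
4.00

Using E_n = -13.6057 Z² / n² eV with Z = 5:

E_6 = -13.6057 × 5² / 6² = -340.1425 / 36 = -9.44840278 eV
E_12 = -13.6057 × 5² / 12² = -340.1425 / 144 = -2.36210069 eV

The ratio is:
E_6/E_12 = (-9.44840278) / (-2.36210069)
E_6/E_12 = (-340.1425/36) / (-340.1425/144)
E_6/E_12 = 144/36
E_6/E_12 = 4.00
(Note: the Z² factors cancel in the ratio.)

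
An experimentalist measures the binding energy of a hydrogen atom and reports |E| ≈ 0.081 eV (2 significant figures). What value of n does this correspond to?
n = 13

The exact energy levels follow E_n = -13.6057 eV / n².

The measured value (-0.081 eV) is reported to only 2 significant figures, so we must test candidate n values and see which one matches to that precision.

Candidate energies:
  n = 11:  E = -13.6057/11² = -0.112444 eV
  n = 12:  E = -13.6057/12² = -0.094484 eV
  n = 13:  E = -13.6057/13² = -0.080507 eV  ← matches
  n = 14:  E = -13.6057/14² = -0.069417 eV
  n = 15:  E = -13.6057/15² = -0.060470 eV

Checking against the measurement of -0.081 eV (2 sig figs), only n = 13 agrees:
E_13 = -0.080507 eV, which rounds to -0.081 eV ✓

Therefore n = 13.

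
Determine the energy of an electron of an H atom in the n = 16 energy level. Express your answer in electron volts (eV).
-0.053147 eV

The energy levels of a hydrogen-like atom are given by:
E_n = -13.6057 eV / n²

For n = 16:
E_16 = -13.6057 eV / 16²
E_16 = -13.6057 eV / 256
E_16 = -0.053147 eV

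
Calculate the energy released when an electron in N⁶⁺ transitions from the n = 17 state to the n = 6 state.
16.2120 eV

The energy levels are E_n = -13.6057 Z² eV / n².

Energy at n = 17: E_17 = -13.6057 × 7² / 17² = -2.3068488 eV
Energy at n = 6: E_6 = -13.6057 × 7² / 6² = -18.5188694 eV

For emission (electron falling to lower state), the photon energy is:
E_photon = E_17 - E_6 = |-2.3068488 - (-18.5188694)|
E_photon = 16.2120 eV

This energy is carried away by the emitted photon.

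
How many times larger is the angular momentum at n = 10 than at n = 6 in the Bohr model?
1.66667

In the Bohr model, L_n = nℏ, so the ratio is purely the ratio of quantum numbers:

L_10/L_6 = 10ℏ / 6ℏ = 10/6 = 1.66667

The angular momentum scales linearly with n.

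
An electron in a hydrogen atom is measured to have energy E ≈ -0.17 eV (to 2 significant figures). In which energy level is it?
n = 9

The exact energy levels follow E_n = -13.6057 eV / n².

The measured value (-0.17 eV) is reported to only 2 significant figures, so we must test candidate n values and see which one matches to that precision.

Candidate energies:
  n = 7:  E = -13.6057/7² = -0.27767 eV
  n = 8:  E = -13.6057/8² = -0.21259 eV
  n = 9:  E = -13.6057/9² = -0.16797 eV  ← matches
  n = 10:  E = -13.6057/10² = -0.13606 eV
  n = 11:  E = -13.6057/11² = -0.11244 eV

Checking against the measurement of -0.17 eV (2 sig figs), only n = 9 agrees:
E_9 = -0.16797 eV, which rounds to -0.17 eV ✓

Therefore n = 9.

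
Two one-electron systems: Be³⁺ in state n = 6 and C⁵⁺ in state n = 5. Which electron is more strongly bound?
C⁵⁺ at n = 5 (E = -19.59 eV)

Using E_n = -13.6057 Z² / n² eV:

Be³⁺ (Z = 4) at n = 6:
E = -13.6057 × 4² / 6² = -13.6057 × 16 / 36 = -6.04698 eV

C⁵⁺ (Z = 6) at n = 5:
E = -13.6057 × 6² / 5² = -13.6057 × 36 / 25 = -19.59221 eV

Since -19.59221 eV < -6.04698 eV,
C⁵⁺ at n = 5 is more tightly bound (requires more energy to ionize).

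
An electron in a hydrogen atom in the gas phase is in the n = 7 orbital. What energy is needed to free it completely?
0.2777 eV

The ionization energy is the energy needed to remove the electron completely (n → ∞).

For hydrogen, E_n = -13.6057 eV / n².

At n = 7: E_7 = -13.6057 / 7² = -0.2776673 eV
At n = ∞: E_∞ = 0 eV

Ionization energy = E_∞ - E_7 = 0 - (-0.2776673) = 0.2776673 eV
Ionization energy ≈ 0.2777 eV

This is also called the binding energy of the electron in state n = 7.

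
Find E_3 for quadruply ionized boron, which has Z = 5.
-37.793611 eV

For hydrogen-like ions, the energy levels scale with Z²:
E_n = -13.6057 Z² / n² eV

For B⁴⁺ (Z = 5) at n = 3:
E_3 = -13.6057 × 5² / 3²
E_3 = -13.6057 × 25 / 9
E_3 = -340.1425 / 9
E_3 = -37.793611 eV

The energy is 25 times more negative than hydrogen at the same n due to the stronger nuclear charge.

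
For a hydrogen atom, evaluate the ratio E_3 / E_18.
36.000000

Using E_n = -13.6057 Z² / n² eV with Z = 1:

E_3 = -13.6057 / 3² = -13.6057 / 9 = -1.511744444444 eV
E_18 = -13.6057 / 18² = -13.6057 / 324 = -0.041992901235 eV

The ratio is:
E_3/E_18 = (-1.511744444444) / (-0.041992901235)
E_3/E_18 = (-13.6057/9) / (-13.6057/324)
E_3/E_18 = 324/9
E_3/E_18 = 36.000000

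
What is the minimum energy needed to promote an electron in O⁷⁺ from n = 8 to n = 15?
9.74 eV

The energy levels of a hydrogen-like atom are E_n = -13.6057 Z² eV / n².

Energy at n = 8: E_8 = -13.6057 × 8² / 8² = -13.60570 eV
Energy at n = 15: E_15 = -13.6057 × 8² / 15² = -3.87007 eV

The excitation energy is the difference:
ΔE = E_15 - E_8
ΔE = -3.87007 - (-13.60570)
ΔE = 9.74 eV

Since this is positive, energy must be absorbed (photon absorption).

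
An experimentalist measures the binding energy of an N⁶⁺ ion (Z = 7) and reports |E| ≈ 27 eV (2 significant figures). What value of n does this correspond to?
n = 5

The exact energy levels follow E_n = -13.6057 Z² / n² eV with Z = 7.

The measured value (-27 eV) is reported to only 2 significant figures, so we must test candidate n values and see which one matches to that precision.

Candidate energies:
  n = 3:  E = -13.6057 × 7² / 3² = -74.07548 eV
  n = 4:  E = -13.6057 × 7² / 4² = -41.66746 eV
  n = 5:  E = -13.6057 × 7² / 5² = -26.66717 eV  ← matches
  n = 6:  E = -13.6057 × 7² / 6² = -18.51887 eV
  n = 7:  E = -13.6057 × 7² / 7² = -13.60570 eV

Checking against the measurement of -27 eV (2 sig figs), only n = 5 agrees:
E_5 = -26.66717 eV, which rounds to -27 eV ✓

Therefore n = 5.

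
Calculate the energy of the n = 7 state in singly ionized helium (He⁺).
-1.111 eV

For hydrogen-like ions, the energy levels scale with Z²:
E_n = -13.6057 Z² / n² eV

For He⁺ (Z = 2) at n = 7:
E_7 = -13.6057 × 2² / 7²
E_7 = -13.6057 × 4 / 49
E_7 = -54.4228 / 49
E_7 = -1.111 eV

The energy is 4 times more negative than hydrogen at the same n due to the stronger nuclear charge.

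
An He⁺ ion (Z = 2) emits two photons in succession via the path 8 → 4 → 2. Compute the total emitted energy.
12.755344 eV

The energy levels of He⁺ are E_n = -13.6057 × 2² / n² eV.

First transition (8 → 4):
ΔE₁ = |E_4 - E_8|
ΔE₁ = |-3.401425000000 - (-0.850356250000)| = 2.551068750 eV

Second transition (4 → 2):
ΔE₂ = |E_2 - E_4|
ΔE₂ = |-13.605700000000 - (-3.401425000000)| = 10.204275000 eV

Total energy released:
E_total = ΔE₁ + ΔE₂ = 2.551068750 + 10.204275000 = 12.755344 eV

Note: This equals the direct transition 8 → 2: 12.755344 eV ✓
Energy is conserved regardless of the path taken.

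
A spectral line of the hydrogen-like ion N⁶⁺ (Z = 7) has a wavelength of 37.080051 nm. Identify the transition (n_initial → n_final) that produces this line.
n = 9 → n = 4

First, find the photon energy from the wavelength (hc = 1239.84 eV·nm):
E = hc/λ = 1239.84 eV·nm / 37.080051 nm = 33.436847 eV

The energy levels of N⁶⁺ satisfy E_n = -13.6057 × 7² / n² eV, so an emission n_i → n_f releases
ΔE = 13.6057 × 7² × (1/n_f² − 1/n_i²) eV.

Setting ΔE equal to the photon energy:
1/n_f² − 1/n_i² = 33.436847 / (13.6057 × 7²) = 0.050154320

Since 1/n_i² must be positive, we need 1/n_f² > 0.050154320, i.e. n_f ≤ 4. For each allowed n_f, solve n_i = (1/n_f² − 0.050154320)^(−1/2) and check whether it is a whole number:
  n_f = 1: 1/n_i² = 1.000000000 − 0.050154320 = 0.949845680 → n_i = 1.026  (not an integer) ✗
  n_f = 2: 1/n_i² = 0.250000000 − 0.050154320 = 0.199845680 → n_i = 2.237  (not an integer) ✗
  n_f = 3: 1/n_i² = 0.111111111 − 0.050154320 = 0.060956791 → n_i = 4.050  (not an integer) ✗
  n_f = 4: 1/n_i² = 0.062500000 − 0.050154320 = 0.012345680 → n_i = 9.000  → integer, n_i = 9 ✓

Only n_f = 4 gives an integer upper level, n_i = 9.

The transition is from n = 9 to n = 4 (emission).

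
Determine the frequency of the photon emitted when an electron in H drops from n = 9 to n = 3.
3.2492e+14 Hz

First, find the transition energy:
E_9 = -13.6057 / 9² = -0.1679716 eV
E_3 = -13.6057 / 3² = -1.5117444 eV
|ΔE| = |E_3 - E_9| = 1.3437728 eV

Convert to Joules: E = 1.3437728 eV × (1.602177 × 10⁻¹⁹ J/eV) = 2.152962e-19 J

Using E = hf:
f = E/h = 2.152962e-19 J / (6.62607 × 10⁻³⁴ J·s)
f = 3.2492e+14 Hz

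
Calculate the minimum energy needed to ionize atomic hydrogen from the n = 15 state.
0.06047 eV

The ionization energy is the energy needed to remove the electron completely (n → ∞).

For hydrogen, E_n = -13.6057 eV / n².

At n = 15: E_15 = -13.6057 / 15² = -0.06046978 eV
At n = ∞: E_∞ = 0 eV

Ionization energy = E_∞ - E_15 = 0 - (-0.06046978) = 0.06046978 eV
Ionization energy ≈ 0.06047 eV

This is also called the binding energy of the electron in state n = 15.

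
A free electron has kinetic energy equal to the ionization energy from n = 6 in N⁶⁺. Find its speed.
2.5523e+06 m/s (or 0.851% of c)

The binding energy at n = 6 for N⁶⁺ is:
E_6 = -13.6057 × 7²/6² = -18.518869 eV
|E_6| = 18.518869 eV

Convert to Joules:
KE = 18.518869 eV × (1.602177 × 10⁻¹⁹ J/eV) = 2.967051e-18 J

Using KE = ½mv²:
v = √(2·KE/m_e)
v = √(2 × 2.967051e-18 J / 9.10938 × 10⁻³¹ kg)
v = 2.5523e+06 m/s

This is approximately 0.851% the speed of light.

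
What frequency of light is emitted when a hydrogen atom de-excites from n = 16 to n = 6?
7.85e+13 Hz

First, find the transition energy:
E_16 = -13.6057 / 16² = -0.0531473 eV
E_6 = -13.6057 / 6² = -0.3779361 eV
|ΔE| = |E_6 - E_16| = 0.3247888 eV

Convert to Joules: E = 0.3247888 eV × (1.602177 × 10⁻¹⁹ J/eV) = 5.2037e-20 J

Using E = hf:
f = E/h = 5.2037e-20 J / (6.62607 × 10⁻³⁴ J·s)
f = 7.85e+13 Hz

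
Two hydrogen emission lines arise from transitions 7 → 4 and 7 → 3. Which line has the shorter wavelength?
7 → 3

Calculate the energy for each transition:

Transition 7 → 4:
ΔE₁ = |E_4 - E_7| = |-13.6057/4² - (-13.6057/7²)|
ΔE₁ = |-0.850356250 - (-0.277667347)| = 0.572689 eV

Transition 7 → 3:
ΔE₂ = |E_3 - E_7| = |-13.6057/3² - (-13.6057/7²)|
ΔE₂ = |-1.511744444 - (-0.277667347)| = 1.234077 eV

Since 1.234077 eV > 0.572689 eV, the transition 7 → 3 emits the more energetic photon.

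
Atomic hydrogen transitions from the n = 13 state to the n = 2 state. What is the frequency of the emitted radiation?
8.030e+14 Hz

First, find the transition energy:
E_13 = -13.6057 / 13² = -0.080507 eV
E_2 = -13.6057 / 2² = -3.401425 eV
|ΔE| = |E_2 - E_13| = 3.320918 eV

Convert to Joules: E = 3.320918 eV × (1.602177 × 10⁻¹⁹ J/eV) = 5.32070e-19 J

Using E = hf:
f = E/h = 5.32070e-19 J / (6.62607 × 10⁻³⁴ J·s)
f = 8.030e+14 Hz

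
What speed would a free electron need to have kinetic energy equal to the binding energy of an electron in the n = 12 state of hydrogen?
1.823e+05 m/s (or 0.06081% of c)

The binding energy at n = 12 for hydrogen is:
E_12 = -13.6057/12² = -0.09448403 eV
|E_12| = 0.09448403 eV

Convert to Joules:
KE = 0.09448403 eV × (1.602177 × 10⁻¹⁹ J/eV) = 1.51380e-20 J

Using KE = ½mv²:
v = √(2·KE/m_e)
v = √(2 × 1.51380e-20 J / 9.10938 × 10⁻³¹ kg)
v = 1.823e+05 m/s

This is approximately 0.06081% the speed of light.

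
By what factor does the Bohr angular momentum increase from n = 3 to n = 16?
5.333333

In the Bohr model, L_n = nℏ, so the ratio is purely the ratio of quantum numbers:

L_16/L_3 = 16ℏ / 3ℏ = 16/3 = 5.333333

The angular momentum scales linearly with n.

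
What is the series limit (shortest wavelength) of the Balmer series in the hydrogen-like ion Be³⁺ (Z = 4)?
22.7816 nm

The series limit corresponds to the transition from n = ∞ to n = 2.
This is the highest energy (shortest wavelength) transition in the Balmer series.

E_∞ = 0 eV
E_2 = -13.6057 × 4² / 2² = -54.422800 eV

Energy at series limit:
ΔE = E_∞ - E_2 = 0 - (-54.422800) = 54.422800 eV
λ = hc/E = 1239.84 eV·nm / 54.422800 eV = 22.7816 nm

This energy equals the ionization energy from the n = 2 state of Be³⁺.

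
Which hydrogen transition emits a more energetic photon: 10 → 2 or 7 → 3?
10 → 2

Calculate the energy for each transition:

Transition 10 → 2:
ΔE₁ = |E_2 - E_10| = |-13.6057/2² - (-13.6057/10²)|
ΔE₁ = |-3.40142500 - (-0.13605700)| = 3.26537 eV

Transition 7 → 3:
ΔE₂ = |E_3 - E_7| = |-13.6057/3² - (-13.6057/7²)|
ΔE₂ = |-1.51174444 - (-0.27766735)| = 1.23408 eV

Since 3.26537 eV > 1.23408 eV, the transition 10 → 2 emits the more energetic photon.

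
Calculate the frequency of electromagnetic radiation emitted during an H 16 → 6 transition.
7.853e+13 Hz

First, find the transition energy:
E_16 = -13.6057 / 16² = -0.0531473 eV
E_6 = -13.6057 / 6² = -0.3779361 eV
|ΔE| = |E_6 - E_16| = 0.3247888 eV

Convert to Joules: E = 0.3247888 eV × (1.602177 × 10⁻¹⁹ J/eV) = 5.20369e-20 J

Using E = hf:
f = E/h = 5.20369e-20 J / (6.62607 × 10⁻³⁴ J·s)
f = 7.853e+13 Hz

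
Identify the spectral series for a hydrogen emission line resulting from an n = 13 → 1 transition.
Lyman series

The spectral series in hydrogen are named based on the final (lower) energy level:
- Lyman series: n_final = 1 (ultraviolet)
- Balmer series: n_final = 2 (visible/near-UV)
- Paschen series: n_final = 3 (infrared)
- Brackett series: n_final = 4 (infrared)
- Pfund series: n_final = 5 (far infrared)

Since this transition ends at n = 1, it belongs to the Lyman series.

For reference, this 13 → 1 line has photon energy
ΔE = 13.6057 eV × (1/1² - 1/13²) = 13.52519290 eV,
corresponding to wavelength λ = hc/ΔE = 1239.84 eV·nm / 13.52519290 eV = 91.668933 nm in the ultraviolet region.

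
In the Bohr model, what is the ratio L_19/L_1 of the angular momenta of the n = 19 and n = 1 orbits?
19.000

In the Bohr model, L_n = nℏ, so the ratio is purely the ratio of quantum numbers:

L_19/L_1 = 19ℏ / 1ℏ = 19/1 = 19.000

The angular momentum scales linearly with n.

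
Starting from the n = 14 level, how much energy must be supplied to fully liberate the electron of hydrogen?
0.06942 eV

The ionization energy is the energy needed to remove the electron completely (n → ∞).

For hydrogen, E_n = -13.6057 eV / n².

At n = 14: E_14 = -13.6057 / 14² = -0.06941684 eV
At n = ∞: E_∞ = 0 eV

Ionization energy = E_∞ - E_14 = 0 - (-0.06941684) = 0.06941684 eV
Ionization energy ≈ 0.06942 eV

This is also called the binding energy of the electron in state n = 14.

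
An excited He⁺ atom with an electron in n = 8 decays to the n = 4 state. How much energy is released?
2.55107 eV

The energy levels are E_n = -13.6057 Z² eV / n².

Energy at n = 8: E_8 = -13.6057 × 2² / 8² = -0.85035625 eV
Energy at n = 4: E_4 = -13.6057 × 2² / 4² = -3.40142500 eV

For emission (electron falling to lower state), the photon energy is:
E_photon = E_8 - E_4 = |-0.85035625 - (-3.40142500)|
E_photon = 2.55107 eV

This energy is carried away by the emitted photon.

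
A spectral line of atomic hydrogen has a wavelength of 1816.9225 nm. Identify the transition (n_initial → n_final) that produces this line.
n = 9 → n = 4

First, find the photon energy from the wavelength (hc = 1239.84 eV·nm):
E = hc/λ = 1239.84 eV·nm / 1816.9225 nm = 0.68238464 eV

The energy levels of hydrogen satisfy E_n = -13.6057 / n² eV, so an emission n_i → n_f releases
ΔE = 13.6057 × (1/n_f² − 1/n_i²) eV.

Setting ΔE equal to the photon energy:
1/n_f² − 1/n_i² = 0.68238464 / 13.6057 = 0.050154321

Since 1/n_i² must be positive, we need 1/n_f² > 0.050154321, i.e. n_f ≤ 4. For each allowed n_f, solve n_i = (1/n_f² − 0.050154321)^(−1/2) and check whether it is a whole number:
  n_f = 1: 1/n_i² = 1.000000000 − 0.050154321 = 0.949845679 → n_i = 1.026  (not an integer) ✗
  n_f = 2: 1/n_i² = 0.250000000 − 0.050154321 = 0.199845679 → n_i = 2.237  (not an integer) ✗
  n_f = 3: 1/n_i² = 0.111111111 − 0.050154321 = 0.060956790 → n_i = 4.050  (not an integer) ✗
  n_f = 4: 1/n_i² = 0.062500000 − 0.050154321 = 0.012345679 → n_i = 9.000  → integer, n_i = 9 ✓

Only n_f = 4 gives an integer upper level, n_i = 9.

The transition is from n = 9 to n = 4 (emission).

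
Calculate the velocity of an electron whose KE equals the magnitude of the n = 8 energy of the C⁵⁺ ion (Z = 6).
1.6408e+06 m/s (or 0.54730% of c)

The binding energy at n = 8 for C⁵⁺ is:
E_8 = -13.6057 × 6²/8² = -7.6532063 eV
|E_8| = 7.6532063 eV

Convert to Joules:
KE = 7.6532063 eV × (1.602177 × 10⁻¹⁹ J/eV) = 1.226179e-18 J

Using KE = ½mv²:
v = √(2·KE/m_e)
v = √(2 × 1.226179e-18 J / 9.10938 × 10⁻³¹ kg)
v = 1.6408e+06 m/s

This is approximately 0.54730% the speed of light.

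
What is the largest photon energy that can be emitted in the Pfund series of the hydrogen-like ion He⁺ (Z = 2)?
2.177 eV

The series limit corresponds to the transition from n = ∞ to n = 5.
This is the highest energy (shortest wavelength) transition in the Pfund series.

E_∞ = 0 eV
E_5 = -13.6057 × 2² / 5² = -2.177 eV

Energy at series limit:
ΔE = E_∞ - E_5 = 0 - (-2.177) = 2.177 eV

This energy equals the ionization energy from the n = 5 state of He⁺.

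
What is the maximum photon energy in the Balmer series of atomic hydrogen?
3.401 eV

The series limit corresponds to the transition from n = ∞ to n = 2.
This is the highest energy (shortest wavelength) transition in the Balmer series.

E_∞ = 0 eV
E_2 = -13.6057 / 2² = -3.401 eV

Energy at series limit:
ΔE = E_∞ - E_2 = 0 - (-3.401) = 3.401 eV

This energy equals the ionization energy from the n = 2 state of hydrogen.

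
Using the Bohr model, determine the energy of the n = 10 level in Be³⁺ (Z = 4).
-2.177 eV

For hydrogen-like ions, the energy levels scale with Z²:
E_n = -13.6057 Z² / n² eV

For Be³⁺ (Z = 4) at n = 10:
E_10 = -13.6057 × 4² / 10²
E_10 = -13.6057 × 16 / 100
E_10 = -217.6912 / 100
E_10 = -2.177 eV

The energy is 16 times more negative than hydrogen at the same n due to the stronger nuclear charge.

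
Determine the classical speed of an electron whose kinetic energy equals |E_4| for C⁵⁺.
3.28154e+06 m/s (or 1.095% of c)

The binding energy at n = 4 for C⁵⁺ is:
E_4 = -13.6057 × 6²/4² = -30.6128250 eV
|E_4| = 30.6128250 eV

Convert to Joules:
KE = 30.6128250 eV × (1.602177 × 10⁻¹⁹ J/eV) = 4.9047164e-18 J

Using KE = ½mv²:
v = √(2·KE/m_e)
v = √(2 × 4.9047164e-18 J / 9.10938 × 10⁻³¹ kg)
v = 3.28154e+06 m/s

This is approximately 1.095% the speed of light.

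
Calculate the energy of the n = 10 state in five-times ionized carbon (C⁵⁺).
-4.8981 eV

For hydrogen-like ions, the energy levels scale with Z²:
E_n = -13.6057 Z² / n² eV

For C⁵⁺ (Z = 6) at n = 10:
E_10 = -13.6057 × 6² / 10²
E_10 = -13.6057 × 36 / 100
E_10 = -489.8052 / 100
E_10 = -4.8981 eV

The energy is 36 times more negative than hydrogen at the same n due to the stronger nuclear charge.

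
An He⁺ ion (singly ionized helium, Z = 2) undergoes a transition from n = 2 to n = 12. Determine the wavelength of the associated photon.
93.730128 nm

First, find the transition energy using E_n = -13.6057 Z² / n² eV:
E_2 = -13.6057 × 2² / 2² = -13.60570000 eV
E_12 = -13.6057 × 2² / 12² = -0.37793611 eV

Photon energy: |ΔE| = |E_12 - E_2| = 13.22776389 eV

Convert to wavelength using E = hc/λ with hc = 1239.84 eV·nm:
λ = hc/E = 1239.84 eV·nm / 13.22776389 eV
λ = 93.730128 nm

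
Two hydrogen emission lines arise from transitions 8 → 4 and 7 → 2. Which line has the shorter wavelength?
7 → 2

Calculate the energy for each transition:

Transition 8 → 4:
ΔE₁ = |E_4 - E_8| = |-13.6057/4² - (-13.6057/8²)|
ΔE₁ = |-0.85035625 - (-0.21258906)| = 0.63777 eV

Transition 7 → 2:
ΔE₂ = |E_2 - E_7| = |-13.6057/2² - (-13.6057/7²)|
ΔE₂ = |-3.40142500 - (-0.27766735)| = 3.12376 eV

Since 3.12376 eV > 0.63777 eV, the transition 7 → 2 emits the more energetic photon.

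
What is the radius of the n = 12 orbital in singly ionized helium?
3.81008 nm (or 38.10076 Å)

The Bohr radius formula is:
r_n = n² a₀ / Z

where a₀ = 0.05291772 nm is the Bohr radius.

For He⁺ (Z = 2) at n = 12:
r_12 = 12² × 0.05291772 nm / 2
r_12 = 144 × 0.05291772 nm / 2
r_12 = 7.620152 nm / 2
r_12 = 3.81008 nm

The electron orbits at approximately 3.81008 nm from the nucleus.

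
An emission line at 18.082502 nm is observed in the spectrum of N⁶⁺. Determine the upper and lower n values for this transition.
n = 11 → n = 3

First, find the photon energy from the wavelength (hc = 1239.84 eV·nm):
E = hc/λ = 1239.84 eV·nm / 18.082502 nm = 68.565733 eV

The energy levels of N⁶⁺ satisfy E_n = -13.6057 × 7² / n² eV, so an emission n_i → n_f releases
ΔE = 13.6057 × 7² × (1/n_f² − 1/n_i²) eV.

Setting ΔE equal to the photon energy:
1/n_f² − 1/n_i² = 68.565733 / (13.6057 × 7²) = 0.10284665

Since 1/n_i² must be positive, we need 1/n_f² > 0.10284665, i.e. n_f ≤ 3. For each allowed n_f, solve n_i = (1/n_f² − 0.10284665)^(−1/2) and check whether it is a whole number:
  n_f = 1: 1/n_i² = 1.00000000 − 0.10284665 = 0.89715335 → n_i = 1.056  (not an integer) ✗
  n_f = 2: 1/n_i² = 0.25000000 − 0.10284665 = 0.14715335 → n_i = 2.607  (not an integer) ✗
  n_f = 3: 1/n_i² = 0.11111111 − 0.10284665 = 0.00826446 → n_i = 11.000  → integer, n_i = 11 ✓

Only n_f = 3 gives an integer upper level, n_i = 11.

The transition is from n = 11 to n = 3 (emission).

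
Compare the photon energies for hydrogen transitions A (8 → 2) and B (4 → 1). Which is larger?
4 → 1

Calculate the energy for each transition:

Transition 8 → 2:
ΔE₁ = |E_2 - E_8| = |-13.6057/2² - (-13.6057/8²)|
ΔE₁ = |-3.401425000000 - (-0.212589062500)| = 3.188835938 eV

Transition 4 → 1:
ΔE₂ = |E_1 - E_4| = |-13.6057/1² - (-13.6057/4²)|
ΔE₂ = |-13.605700000000 - (-0.850356250000)| = 12.755343750 eV

Since 12.755343750 eV > 3.188835938 eV, the transition 4 → 1 emits the more energetic photon.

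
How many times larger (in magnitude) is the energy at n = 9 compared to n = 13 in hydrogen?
2.086420

Using E_n = -13.6057 Z² / n² eV with Z = 1:

E_9 = -13.6057 / 9² = -13.6057 / 81 = -0.167971604938 eV
E_13 = -13.6057 / 13² = -13.6057 / 169 = -0.080507100592 eV

The ratio is:
E_9/E_13 = (-0.167971604938) / (-0.080507100592)
E_9/E_13 = (-13.6057/81) / (-13.6057/169)
E_9/E_13 = 169/81
E_9/E_13 = 2.086420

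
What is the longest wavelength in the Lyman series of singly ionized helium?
30.3755 nm

The longest wavelength corresponds to the smallest energy transition in the series.
The Lyman series has all transitions ending at n_f = 1.

For He⁺ (Z = 2), the first line (α-line) is the jump from n = 2 to n = 1:
E_2 = -13.6057 × 2² / 2² = -13.605700 eV
E_1 = -13.6057 × 2² / 1² = -54.422800 eV
ΔE = E_2 - E_1 = 40.817100 eV

λ = hc/E = 1239.84 eV·nm / 40.817100 eV
λ = 30.3755 nm

This is the α-line of the Lyman series in He⁺.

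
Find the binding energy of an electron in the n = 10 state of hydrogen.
0.136057 eV

The ionization energy is the energy needed to remove the electron completely (n → ∞).

For hydrogen, E_n = -13.6057 eV / n².

At n = 10: E_10 = -13.6057 / 10² = -0.136057000 eV
At n = ∞: E_∞ = 0 eV

Ionization energy = E_∞ - E_10 = 0 - (-0.136057000) = 0.136057000 eV
Ionization energy ≈ 0.136057 eV

This is also called the binding energy of the electron in state n = 10.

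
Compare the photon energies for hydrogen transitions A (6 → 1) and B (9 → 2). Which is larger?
6 → 1

Calculate the energy for each transition:

Transition 6 → 1:
ΔE₁ = |E_1 - E_6| = |-13.6057/1² - (-13.6057/6²)|
ΔE₁ = |-13.605700000000 - (-0.377936111111)| = 13.227763889 eV

Transition 9 → 2:
ΔE₂ = |E_2 - E_9| = |-13.6057/2² - (-13.6057/9²)|
ΔE₂ = |-3.401425000000 - (-0.167971604938)| = 3.233453395 eV

Since 13.227763889 eV > 3.233453395 eV, the transition 6 → 1 emits the more energetic photon.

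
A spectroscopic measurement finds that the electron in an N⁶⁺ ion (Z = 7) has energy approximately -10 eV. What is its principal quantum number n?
n = 8

The exact energy levels follow E_n = -13.6057 Z² / n² eV with Z = 7.

The measured value (-10 eV) is reported to only 2 significant figures, so we must test candidate n values and see which one matches to that precision.

Candidate energies:
  n = 6:  E = -13.6057 × 7² / 6² = -18.51887 eV
  n = 7:  E = -13.6057 × 7² / 7² = -13.60570 eV
  n = 8:  E = -13.6057 × 7² / 8² = -10.41686 eV  ← matches
  n = 9:  E = -13.6057 × 7² / 9² = -8.23061 eV
  n = 10:  E = -13.6057 × 7² / 10² = -6.66679 eV

Checking against the measurement of -10 eV (2 sig figs), only n = 8 agrees:
E_8 = -10.41686 eV, which rounds to -10 eV ✓

Therefore n = 8.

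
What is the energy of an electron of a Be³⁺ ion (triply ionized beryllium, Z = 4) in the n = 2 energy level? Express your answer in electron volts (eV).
-54.42280 eV

The energy levels of a hydrogen-like atom are given by:
E_n = -13.6057 Z² / n² eV  (with Z = 4 for Be³⁺)

For n = 2:
E_2 = -13.6057 × 4² / 2²
E_2 = -13.6057 × 16 / 4
E_2 = -54.42280 eV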